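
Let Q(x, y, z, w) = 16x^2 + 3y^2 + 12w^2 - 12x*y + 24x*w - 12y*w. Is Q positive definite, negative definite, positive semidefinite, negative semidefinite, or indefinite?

positive semidefinite

The symmetric matrix is A = [[16, -6, 0, 12], [-6, 3, 0, -6], [0, 0, 0, 0], [12, -6, 0, 12]].
Row-reducing A symmetrically gives the diagonal entries 16, 3/4, 0, 0.
So there are 2 positive, 2 zero pivots.
Hence Q is positive semidefinite.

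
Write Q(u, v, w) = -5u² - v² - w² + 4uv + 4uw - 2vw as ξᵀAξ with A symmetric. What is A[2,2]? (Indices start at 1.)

-1

The coefficient of v² in Q is -1, and that is exactly A[2,2].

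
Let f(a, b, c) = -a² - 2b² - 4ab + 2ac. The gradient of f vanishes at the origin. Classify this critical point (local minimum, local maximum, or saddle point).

saddle point

The Hessian at the origin is H = [[-2, -4, 2], [-4, -4, 0], [2, 0, 0]].
Applying the same elementary operations to the rows and columns of H produces a congruent diagonal matrix with entries -2, 4, -2.
That gives 1 positive, 2 negative pivots.
H is indefinite, so the origin is a saddle point.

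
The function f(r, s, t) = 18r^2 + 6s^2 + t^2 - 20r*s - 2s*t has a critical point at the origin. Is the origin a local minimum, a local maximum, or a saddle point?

saddle point

The Hessian at the origin is H = [[36, -20, 0], [-20, 12, -2], [0, -2, 2]].
An LDLᵀ factorisation of H has diagonal entries 36, 8/9, -5/2.
So there are 2 positive, 1 negative pivots.
H is indefinite, so the origin is a saddle point.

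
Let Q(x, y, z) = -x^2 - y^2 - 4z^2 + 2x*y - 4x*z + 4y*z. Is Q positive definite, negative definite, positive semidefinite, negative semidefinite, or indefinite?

Write A = [[-1, 1, -2], [1, -1, 2], [-2, 2, -4]].
Symmetric row and column elimination reduces A to a congruent diagonal form with pivots -1, 0, 0.
That gives 1 negative, 2 zero pivots.
Hence Q is negative semidefinite.

negative semidefinite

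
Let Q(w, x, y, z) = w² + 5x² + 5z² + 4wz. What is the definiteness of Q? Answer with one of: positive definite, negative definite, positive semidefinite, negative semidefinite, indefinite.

positive semidefinite

Write A = [[1, 0, 0, 2], [0, 5, 0, 0], [0, 0, 0, 0], [2, 0, 0, 5]].
Symmetric row and column elimination reduces A to a congruent diagonal form with pivots 1, 5, 0, 1.
That gives 3 positive, 1 zero pivots.
Hence Q is positive semidefinite.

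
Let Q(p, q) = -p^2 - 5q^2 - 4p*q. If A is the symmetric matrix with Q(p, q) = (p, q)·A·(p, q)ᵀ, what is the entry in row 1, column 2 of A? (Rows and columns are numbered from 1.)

The coefficient of p·q in Q is -4. For a symmetric A this equals A[1,2] + A[2,1] = 2·A[1,2].
So A[1,2] = -4/2 = -2.

-2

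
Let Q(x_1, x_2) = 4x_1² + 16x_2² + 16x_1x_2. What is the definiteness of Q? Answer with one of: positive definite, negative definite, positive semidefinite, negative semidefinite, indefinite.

positive semidefinite

The symmetric matrix of Q is [[4, 8], [8, 16]].
For the 2×2 matrix [[4, 8], [8, 16]]: det = 4·16 − (8)² = 0, trace = 20.
det = 0 so one eigenvalue is zero; the form is semidefinite with the sign of the trace.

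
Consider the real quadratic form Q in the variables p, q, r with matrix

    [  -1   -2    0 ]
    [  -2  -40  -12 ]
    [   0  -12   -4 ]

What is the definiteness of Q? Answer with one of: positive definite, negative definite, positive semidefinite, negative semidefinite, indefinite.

Congruent diagonalization of A (simultaneous row and column reduction) yields pivots -1, -36, 0.
Counting signs: 2 negative, 1 zero.
Hence Q is negative semidefinite.

negative semidefinite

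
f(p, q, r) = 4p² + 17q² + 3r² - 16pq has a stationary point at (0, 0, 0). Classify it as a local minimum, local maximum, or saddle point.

local minimum

The Hessian at the origin is H = [[8, -16, 0], [-16, 34, 0], [0, 0, 6]].
Congruent diagonalization of H (simultaneous row and column reduction) yields pivots 8, 2, 6.
That gives 3 positive pivots.
H is positive definite, so the origin is a strict local minimum.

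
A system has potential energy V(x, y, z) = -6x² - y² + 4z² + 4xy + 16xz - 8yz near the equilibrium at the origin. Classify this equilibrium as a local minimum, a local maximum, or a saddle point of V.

saddle point

The Hessian at the origin is H = [[-12, 4, 16], [4, -2, -8], [16, -8, 8]].
Row-reducing H symmetrically gives the diagonal entries -12, -2/3, 40.
So there are 1 positive, 2 negative pivots.
H is indefinite, so the origin is a saddle point.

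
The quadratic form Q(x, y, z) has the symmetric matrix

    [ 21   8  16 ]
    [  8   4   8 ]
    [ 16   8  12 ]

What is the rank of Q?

3

An LDLᵀ factorisation of A has diagonal entries 21, 20/21, -4.
So there are 2 positive, 1 negative pivots.
The rank is the number of nonzero pivots: 3.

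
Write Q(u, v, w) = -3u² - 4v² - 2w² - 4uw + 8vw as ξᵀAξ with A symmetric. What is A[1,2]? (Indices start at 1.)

The coefficient of u·v in Q is 0. For a symmetric A this equals A[1,2] + A[2,1] = 2·A[1,2].
So A[1,2] = 0/2 = 0.

0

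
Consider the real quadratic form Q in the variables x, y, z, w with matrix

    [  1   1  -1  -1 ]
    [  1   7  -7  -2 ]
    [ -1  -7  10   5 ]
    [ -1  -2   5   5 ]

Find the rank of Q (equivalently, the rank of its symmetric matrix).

4

Symmetric row and column elimination reduces A to a congruent diagonal form with pivots 1, 6, 3, 5/6.
That gives 4 positive pivots.
The rank is the number of nonzero pivots: 4.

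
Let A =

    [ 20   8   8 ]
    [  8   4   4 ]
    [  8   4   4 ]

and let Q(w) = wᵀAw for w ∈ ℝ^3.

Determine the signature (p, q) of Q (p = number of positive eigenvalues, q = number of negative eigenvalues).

Congruent diagonalization of A (simultaneous row and column reduction) yields pivots 20, 4/5, 0.
That gives 2 positive, 1 zero pivots.

(2, 0)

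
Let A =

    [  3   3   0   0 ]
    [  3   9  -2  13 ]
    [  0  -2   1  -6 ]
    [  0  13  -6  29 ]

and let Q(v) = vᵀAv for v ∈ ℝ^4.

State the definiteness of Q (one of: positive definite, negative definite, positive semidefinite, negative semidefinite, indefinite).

An LDLᵀ factorisation of A has diagonal entries 3, 6, 1/3, -15/2.
Counting signs: 3 positive, 1 negative.
Hence Q is indefinite.

indefinite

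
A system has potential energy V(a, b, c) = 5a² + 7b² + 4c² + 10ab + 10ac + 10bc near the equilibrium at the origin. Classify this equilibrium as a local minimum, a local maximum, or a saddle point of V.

saddle point

The Hessian at the origin is H = [[10, 10, 10], [10, 14, 10], [10, 10, 8]].
An LDLᵀ factorisation of H has diagonal entries 10, 4, -2.
That gives 2 positive, 1 negative pivots.
H is indefinite, so the origin is a saddle point.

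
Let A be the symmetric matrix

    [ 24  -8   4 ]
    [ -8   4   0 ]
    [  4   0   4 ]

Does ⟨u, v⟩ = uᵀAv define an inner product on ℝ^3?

yes

Leading principal minors: Δ_1 = 24, Δ_2 = 32, Δ_3 = 64.
All leading principal minors are positive, so by Sylvester's criterion Q is positive definite.
⟨·,·⟩ is an inner product exactly when A is positive definite.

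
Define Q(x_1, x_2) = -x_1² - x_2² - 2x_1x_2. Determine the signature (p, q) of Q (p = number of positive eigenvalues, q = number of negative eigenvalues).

The associated matrix is A = [[-1, -1], [-1, -1]].
Applying the same elementary operations to the rows and columns of A produces a congruent diagonal matrix with entries -1, 0.
Counting signs: 1 negative, 1 zero.

(0, 1)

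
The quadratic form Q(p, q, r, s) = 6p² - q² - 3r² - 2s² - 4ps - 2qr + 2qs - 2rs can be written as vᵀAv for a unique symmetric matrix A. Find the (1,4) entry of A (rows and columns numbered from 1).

The coefficient of p·s in Q is -4. For a symmetric A this equals A[1,4] + A[4,1] = 2·A[1,4].
So A[1,4] = -4/2 = -2.

-2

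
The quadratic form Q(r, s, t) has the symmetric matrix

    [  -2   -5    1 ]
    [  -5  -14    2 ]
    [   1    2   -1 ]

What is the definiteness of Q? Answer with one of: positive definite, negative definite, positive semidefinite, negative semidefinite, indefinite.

Symmetric row and column elimination reduces A to a congruent diagonal form with pivots -2, -3/2, -1/3.
That gives 3 negative pivots.
Hence Q is negative definite.

negative definite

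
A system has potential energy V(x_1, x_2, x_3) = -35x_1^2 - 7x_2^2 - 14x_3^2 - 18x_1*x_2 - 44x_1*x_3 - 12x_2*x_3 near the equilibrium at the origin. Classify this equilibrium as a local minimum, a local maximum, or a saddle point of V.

The Hessian at the origin is H = [[-70, -18, -44], [-18, -14, -12], [-44, -12, -28]].
Congruent diagonalization of H (simultaneous row and column reduction) yields pivots -70, -328/35, -12/41.
So there are 3 negative pivots.
H is negative definite, so the origin is a strict local maximum.

local maximum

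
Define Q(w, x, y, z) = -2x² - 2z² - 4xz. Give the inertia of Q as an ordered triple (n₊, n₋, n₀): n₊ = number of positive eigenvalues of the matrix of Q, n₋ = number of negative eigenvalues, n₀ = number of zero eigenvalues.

The symmetric matrix is A = [[0, 0, 0, 0], [0, -2, 0, -2], [0, 0, 0, 0], [0, -2, 0, -2]].
Symmetric row and column elimination reduces A to a congruent diagonal form with pivots 0, -2, 0, 0.
So there are 1 negative, 3 zero pivots.

(0, 1, 3)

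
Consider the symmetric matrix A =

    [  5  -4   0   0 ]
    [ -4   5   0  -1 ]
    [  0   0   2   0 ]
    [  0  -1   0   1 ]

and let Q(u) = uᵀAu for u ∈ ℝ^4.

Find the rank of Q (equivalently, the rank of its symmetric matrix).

4

Congruent diagonalization of A (simultaneous row and column reduction) yields pivots 5, 9/5, 2, 4/9.
So there are 4 positive pivots.
The rank is the number of nonzero pivots: 4.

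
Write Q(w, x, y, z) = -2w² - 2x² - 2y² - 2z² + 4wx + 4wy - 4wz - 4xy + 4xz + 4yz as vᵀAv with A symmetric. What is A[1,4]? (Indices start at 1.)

-2

The coefficient of w·z in Q is -4. For a symmetric A this equals A[1,4] + A[4,1] = 2·A[1,4].
So A[1,4] = -4/2 = -2.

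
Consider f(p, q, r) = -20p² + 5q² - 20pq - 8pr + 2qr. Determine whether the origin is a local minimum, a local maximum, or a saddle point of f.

The Hessian at the origin is H = [[-40, -20, -8], [-20, 10, 2], [-8, 2, 0]].
Applying the same elementary operations to the rows and columns of H produces a congruent diagonal matrix with entries -40, 20, -1/5.
That gives 1 positive, 2 negative pivots.
H is indefinite, so the origin is a saddle point.

saddle point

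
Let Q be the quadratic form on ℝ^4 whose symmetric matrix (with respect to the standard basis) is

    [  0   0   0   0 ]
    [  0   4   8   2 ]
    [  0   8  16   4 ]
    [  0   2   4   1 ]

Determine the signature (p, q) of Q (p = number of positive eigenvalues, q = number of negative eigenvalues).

(1, 0)

Row-reducing A symmetrically gives the diagonal entries 0, 4, 0, 0.
So there are 1 positive, 3 zero pivots.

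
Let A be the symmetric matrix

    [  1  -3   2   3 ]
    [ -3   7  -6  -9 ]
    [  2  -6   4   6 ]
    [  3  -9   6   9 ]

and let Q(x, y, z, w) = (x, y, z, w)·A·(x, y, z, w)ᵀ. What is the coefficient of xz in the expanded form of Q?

4

The coefficient of xz is A[1,3] + A[3,1] = 2·2 = 4.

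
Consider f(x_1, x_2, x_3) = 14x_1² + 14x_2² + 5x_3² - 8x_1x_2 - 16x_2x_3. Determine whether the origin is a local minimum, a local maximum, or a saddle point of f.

local minimum

The Hessian at the origin is H = [[28, -8, 0], [-8, 28, -16], [0, -16, 10]].
An LDLᵀ factorisation of H has diagonal entries 28, 180/7, 2/45.
That gives 3 positive pivots.
H is positive definite, so the origin is a strict local minimum.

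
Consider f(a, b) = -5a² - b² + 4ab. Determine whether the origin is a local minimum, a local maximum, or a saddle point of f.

The Hessian at the origin is H = [[-10, 4], [4, -2]].
det H = -10·-2 − (4)² = 4 > 0 and H[1,1] = -10 < 0, so H is negative definite.
Therefore the origin is a local maximum.

local maximum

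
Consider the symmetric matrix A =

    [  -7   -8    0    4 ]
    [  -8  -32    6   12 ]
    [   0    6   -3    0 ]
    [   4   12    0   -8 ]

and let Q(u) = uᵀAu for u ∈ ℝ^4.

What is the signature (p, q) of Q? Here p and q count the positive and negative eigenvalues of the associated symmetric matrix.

Row-reducing A symmetrically gives the diagonal entries -7, -160/7, -57/40, -12/19.
So there are 4 negative pivots.

(0, 4)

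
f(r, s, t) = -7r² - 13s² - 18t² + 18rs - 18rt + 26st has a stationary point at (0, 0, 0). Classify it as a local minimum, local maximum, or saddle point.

The Hessian at the origin is H = [[-14, 18, -18], [18, -26, 26], [-18, 26, -36]].
Congruent diagonalization of H (simultaneous row and column reduction) yields pivots -14, -20/7, -10.
So there are 3 negative pivots.
H is negative definite, so the origin is a strict local maximum.

local maximum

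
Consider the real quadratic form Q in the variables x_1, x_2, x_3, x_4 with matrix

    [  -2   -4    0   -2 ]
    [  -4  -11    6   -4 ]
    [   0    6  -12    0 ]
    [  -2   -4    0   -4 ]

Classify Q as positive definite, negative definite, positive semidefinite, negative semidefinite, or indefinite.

negative semidefinite

Row-reducing A symmetrically gives the diagonal entries -2, -3, 0, -2.
So there are 3 negative, 1 zero pivots.
Hence Q is negative semidefinite.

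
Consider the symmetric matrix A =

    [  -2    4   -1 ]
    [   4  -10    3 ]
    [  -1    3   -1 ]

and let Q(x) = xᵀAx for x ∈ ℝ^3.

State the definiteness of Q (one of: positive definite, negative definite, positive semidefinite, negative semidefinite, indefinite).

Row-reducing A symmetrically gives the diagonal entries -2, -2, 0.
Counting signs: 2 negative, 1 zero.
Hence Q is negative semidefinite.

negative semidefinite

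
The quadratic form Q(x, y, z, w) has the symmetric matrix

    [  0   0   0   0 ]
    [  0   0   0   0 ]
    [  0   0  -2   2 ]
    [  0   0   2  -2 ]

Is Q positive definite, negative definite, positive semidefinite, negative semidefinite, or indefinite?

Symmetric row and column elimination reduces A to a congruent diagonal form with pivots 0, 0, -2, 0.
That gives 1 negative, 3 zero pivots.
Hence Q is negative semidefinite.

negative semidefinite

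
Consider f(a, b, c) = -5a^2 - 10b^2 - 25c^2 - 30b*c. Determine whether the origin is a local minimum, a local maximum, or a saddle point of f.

local maximum

The Hessian at the origin is H = [[-10, 0, 0], [0, -20, -30], [0, -30, -50]].
Congruent diagonalization of H (simultaneous row and column reduction) yields pivots -10, -20, -5.
So there are 3 negative pivots.
H is negative definite, so the origin is a strict local maximum.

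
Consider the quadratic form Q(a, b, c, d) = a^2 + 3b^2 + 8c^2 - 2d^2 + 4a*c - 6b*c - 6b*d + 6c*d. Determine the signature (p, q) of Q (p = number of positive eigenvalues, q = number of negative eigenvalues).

Write A = [[1, 0, 2, 0], [0, 3, -3, -3], [2, -3, 8, 3], [0, -3, 3, -2]].
An LDLᵀ factorisation of A has diagonal entries 1, 3, 1, -5.
So there are 3 positive, 1 negative pivots.

(3, 1)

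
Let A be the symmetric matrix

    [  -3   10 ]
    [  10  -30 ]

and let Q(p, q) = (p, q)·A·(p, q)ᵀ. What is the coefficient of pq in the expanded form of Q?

The coefficient of pq is A[1,2] + A[2,1] = 2·10 = 20.

20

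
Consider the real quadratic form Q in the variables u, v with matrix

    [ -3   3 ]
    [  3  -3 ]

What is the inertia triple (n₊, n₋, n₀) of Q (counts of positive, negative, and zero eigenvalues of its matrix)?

Congruent diagonalization of A (simultaneous row and column reduction) yields pivots -3, 0.
Counting signs: 1 negative, 1 zero.

(0, 1, 1)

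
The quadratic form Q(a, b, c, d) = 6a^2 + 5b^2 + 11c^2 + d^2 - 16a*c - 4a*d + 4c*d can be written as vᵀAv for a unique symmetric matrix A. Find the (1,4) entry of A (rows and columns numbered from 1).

The coefficient of a·d in Q is -4. For a symmetric A this equals A[1,4] + A[4,1] = 2·A[1,4].
So A[1,4] = -4/2 = -2.

-2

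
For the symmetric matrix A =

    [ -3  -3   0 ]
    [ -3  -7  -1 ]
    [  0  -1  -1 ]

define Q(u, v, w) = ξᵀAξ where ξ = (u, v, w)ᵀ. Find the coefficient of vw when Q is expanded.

The coefficient of vw is A[2,3] + A[3,2] = 2·(-1) = -2.

-2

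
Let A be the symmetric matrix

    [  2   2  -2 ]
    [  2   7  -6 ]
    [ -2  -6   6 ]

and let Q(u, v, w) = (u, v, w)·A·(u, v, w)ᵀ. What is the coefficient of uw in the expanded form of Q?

-4

The coefficient of uw is A[1,3] + A[3,1] = 2·(-2) = -4.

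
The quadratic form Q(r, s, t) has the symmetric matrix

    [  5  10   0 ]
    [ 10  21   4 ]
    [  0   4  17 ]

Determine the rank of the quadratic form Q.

3

Symmetric row and column elimination reduces A to a congruent diagonal form with pivots 5, 1, 1.
Counting signs: 3 positive.
The rank is the number of nonzero pivots: 3.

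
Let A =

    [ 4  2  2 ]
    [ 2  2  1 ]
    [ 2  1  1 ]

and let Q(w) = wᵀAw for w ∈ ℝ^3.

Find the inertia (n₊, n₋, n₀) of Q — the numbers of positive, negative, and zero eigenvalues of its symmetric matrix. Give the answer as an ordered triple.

Applying the same elementary operations to the rows and columns of A produces a congruent diagonal matrix with entries 4, 1, 0.
So there are 2 positive, 1 zero pivots.

(2, 0, 1)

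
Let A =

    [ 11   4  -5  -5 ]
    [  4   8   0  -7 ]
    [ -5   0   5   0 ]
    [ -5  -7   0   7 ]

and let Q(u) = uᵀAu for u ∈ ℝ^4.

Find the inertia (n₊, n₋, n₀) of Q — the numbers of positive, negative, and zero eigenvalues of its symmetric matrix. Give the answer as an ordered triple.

Congruent diagonalization of A (simultaneous row and column reduction) yields pivots 11, 72/11, 20/9, 5/16.
That gives 4 positive pivots.

(4, 0, 0)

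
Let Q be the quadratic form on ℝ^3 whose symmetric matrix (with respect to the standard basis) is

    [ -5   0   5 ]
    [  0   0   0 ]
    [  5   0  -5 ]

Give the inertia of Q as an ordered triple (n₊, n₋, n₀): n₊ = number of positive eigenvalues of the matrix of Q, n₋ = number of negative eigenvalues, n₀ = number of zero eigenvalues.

Congruent diagonalization of A (simultaneous row and column reduction) yields pivots -5, 0, 0.
Counting signs: 1 negative, 2 zero.

(0, 1, 2)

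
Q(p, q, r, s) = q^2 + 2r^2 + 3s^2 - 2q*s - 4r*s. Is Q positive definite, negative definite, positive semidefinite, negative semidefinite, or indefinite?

The symmetric matrix is A = [[0, 0, 0, 0], [0, 1, 0, -1], [0, 0, 2, -2], [0, -1, -2, 3]].
Symmetric row and column elimination reduces A to a congruent diagonal form with pivots 0, 1, 2, 0.
Counting signs: 2 positive, 2 zero.
Hence Q is positive semidefinite.

positive semidefinite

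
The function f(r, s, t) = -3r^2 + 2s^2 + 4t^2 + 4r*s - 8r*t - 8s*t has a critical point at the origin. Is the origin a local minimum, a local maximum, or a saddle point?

saddle point

The Hessian at the origin is H = [[-6, 4, -8], [4, 4, -8], [-8, -8, 8]].
Applying the same elementary operations to the rows and columns of H produces a congruent diagonal matrix with entries -6, 20/3, -8.
So there are 1 positive, 2 negative pivots.
H is indefinite, so the origin is a saddle point.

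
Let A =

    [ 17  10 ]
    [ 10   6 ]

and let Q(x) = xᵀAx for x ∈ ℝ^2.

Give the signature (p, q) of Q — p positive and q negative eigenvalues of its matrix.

Symmetric row and column elimination reduces A to a congruent diagonal form with pivots 17, 2/17.
Counting signs: 2 positive.

(2, 0)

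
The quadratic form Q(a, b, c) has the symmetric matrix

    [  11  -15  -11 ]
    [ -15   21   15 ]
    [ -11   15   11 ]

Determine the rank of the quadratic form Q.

Symmetric row and column elimination reduces A to a congruent diagonal form with pivots 11, 6/11, 0.
So there are 2 positive, 1 zero pivots.
The rank is the number of nonzero pivots: 2.

2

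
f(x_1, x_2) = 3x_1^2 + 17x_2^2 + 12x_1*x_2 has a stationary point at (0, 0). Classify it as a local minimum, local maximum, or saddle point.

local minimum

The Hessian at the origin is H = [[6, 12], [12, 34]].
det H = 6·34 − (12)² = 60 > 0 and H[1,1] = 6 > 0, so H is positive definite.
Therefore the origin is a local minimum.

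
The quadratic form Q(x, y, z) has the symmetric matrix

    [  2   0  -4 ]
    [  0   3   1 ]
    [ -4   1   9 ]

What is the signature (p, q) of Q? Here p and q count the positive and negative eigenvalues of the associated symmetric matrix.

(3, 0)

Congruent diagonalization of A (simultaneous row and column reduction) yields pivots 2, 3, 2/3.
That gives 3 positive pivots.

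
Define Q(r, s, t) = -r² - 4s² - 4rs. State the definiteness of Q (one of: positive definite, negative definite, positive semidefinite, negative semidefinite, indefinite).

negative semidefinite

The associated matrix is A = [[-1, -2, 0], [-2, -4, 0], [0, 0, 0]].
Applying the same elementary operations to the rows and columns of A produces a congruent diagonal matrix with entries -1, 0, 0.
That gives 1 negative, 2 zero pivots.
Hence Q is negative semidefinite.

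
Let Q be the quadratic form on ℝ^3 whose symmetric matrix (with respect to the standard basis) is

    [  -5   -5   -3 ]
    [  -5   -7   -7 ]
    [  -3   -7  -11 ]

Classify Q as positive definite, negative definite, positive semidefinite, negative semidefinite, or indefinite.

Leading principal minors: Δ_1 = -5, Δ_2 = 10, Δ_3 = -12.
The signs alternate starting with Δ_1 < 0, so by Sylvester's criterion Q is negative definite.

negative definite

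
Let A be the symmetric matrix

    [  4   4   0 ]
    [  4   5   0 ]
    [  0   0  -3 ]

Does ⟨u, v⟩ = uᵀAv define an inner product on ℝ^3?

no

Row-reducing A symmetrically gives the diagonal entries 4, 1, -3.
So there are 2 positive, 1 negative pivots.
Hence Q is indefinite.
⟨·,·⟩ is an inner product exactly when A is positive definite.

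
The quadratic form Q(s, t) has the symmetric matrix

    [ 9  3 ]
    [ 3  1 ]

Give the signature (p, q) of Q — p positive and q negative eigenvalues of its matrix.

(1, 0)

Row-reducing A symmetrically gives the diagonal entries 9, 0.
Counting signs: 1 positive, 1 zero.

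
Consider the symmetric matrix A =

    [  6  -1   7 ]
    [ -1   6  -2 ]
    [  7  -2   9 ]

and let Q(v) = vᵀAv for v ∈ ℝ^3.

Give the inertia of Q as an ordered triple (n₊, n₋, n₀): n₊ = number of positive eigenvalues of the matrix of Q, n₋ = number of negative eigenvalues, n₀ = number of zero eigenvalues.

(3, 0, 0)

Congruent diagonalization of A (simultaneous row and column reduction) yields pivots 6, 35/6, 5/7.
Counting signs: 3 positive.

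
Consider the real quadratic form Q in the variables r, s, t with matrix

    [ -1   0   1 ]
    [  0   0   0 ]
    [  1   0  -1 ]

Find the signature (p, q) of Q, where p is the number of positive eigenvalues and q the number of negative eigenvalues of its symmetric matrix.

(0, 1)

Applying the same elementary operations to the rows and columns of A produces a congruent diagonal matrix with entries -1, 0, 0.
That gives 1 negative, 2 zero pivots.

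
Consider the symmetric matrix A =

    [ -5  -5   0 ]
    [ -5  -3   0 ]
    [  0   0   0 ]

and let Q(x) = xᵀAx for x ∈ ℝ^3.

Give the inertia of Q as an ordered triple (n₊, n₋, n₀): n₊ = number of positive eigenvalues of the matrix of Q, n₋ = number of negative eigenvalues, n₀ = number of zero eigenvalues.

(1, 1, 1)

Congruent diagonalization of A (simultaneous row and column reduction) yields pivots -5, 2, 0.
That gives 1 positive, 1 negative, 1 zero pivots.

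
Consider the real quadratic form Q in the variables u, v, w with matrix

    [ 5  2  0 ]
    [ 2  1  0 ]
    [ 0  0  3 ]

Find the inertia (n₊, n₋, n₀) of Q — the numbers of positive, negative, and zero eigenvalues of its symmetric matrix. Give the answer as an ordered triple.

An LDLᵀ factorisation of A has diagonal entries 5, 1/5, 3.
Counting signs: 3 positive.

(3, 0, 0)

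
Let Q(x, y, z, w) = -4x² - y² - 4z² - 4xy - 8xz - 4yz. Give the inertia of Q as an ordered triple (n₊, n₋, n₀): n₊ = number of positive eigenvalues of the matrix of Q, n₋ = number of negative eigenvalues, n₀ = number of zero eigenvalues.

(0, 1, 3)

Write A = [[-4, -2, -4, 0], [-2, -1, -2, 0], [-4, -2, -4, 0], [0, 0, 0, 0]].
Applying the same elementary operations to the rows and columns of A produces a congruent diagonal matrix with entries -4, 0, 0, 0.
Counting signs: 1 negative, 3 zero.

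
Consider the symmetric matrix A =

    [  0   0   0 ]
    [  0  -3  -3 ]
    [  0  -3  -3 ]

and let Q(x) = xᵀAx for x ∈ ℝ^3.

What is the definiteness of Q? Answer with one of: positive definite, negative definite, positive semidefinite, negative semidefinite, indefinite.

Congruent diagonalization of A (simultaneous row and column reduction) yields pivots 0, -3, 0.
So there are 1 negative, 2 zero pivots.
Hence Q is negative semidefinite.

negative semidefinite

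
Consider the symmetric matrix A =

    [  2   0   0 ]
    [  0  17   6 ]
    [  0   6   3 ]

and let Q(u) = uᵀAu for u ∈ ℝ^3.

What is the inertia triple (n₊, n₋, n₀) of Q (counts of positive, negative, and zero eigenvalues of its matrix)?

Row-reducing A symmetrically gives the diagonal entries 2, 17, 15/17.
Counting signs: 3 positive.

(3, 0, 0)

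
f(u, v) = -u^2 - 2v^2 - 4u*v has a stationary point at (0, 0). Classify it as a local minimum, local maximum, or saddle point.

The Hessian at the origin is H = [[-2, -4], [-4, -4]].
det H = -2·-4 − (-4)² = -8 < 0, so H is indefinite.
Therefore the origin is a saddle point.

saddle point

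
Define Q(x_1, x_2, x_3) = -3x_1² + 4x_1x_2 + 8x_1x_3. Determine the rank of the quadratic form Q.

2

The symmetric matrix is A = [[-3, 2, 4], [2, 0, 0], [4, 0, 0]].
Row-reducing A symmetrically gives the diagonal entries -3, 4/3, 0.
Counting signs: 1 positive, 1 negative, 1 zero.
The rank is the number of nonzero pivots: 2.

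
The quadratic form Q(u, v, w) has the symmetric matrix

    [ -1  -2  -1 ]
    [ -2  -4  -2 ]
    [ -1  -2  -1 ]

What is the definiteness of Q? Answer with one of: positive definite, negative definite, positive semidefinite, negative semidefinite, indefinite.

Symmetric row and column elimination reduces A to a congruent diagonal form with pivots -1, 0, 0.
Counting signs: 1 negative, 2 zero.
Hence Q is negative semidefinite.

negative semidefinite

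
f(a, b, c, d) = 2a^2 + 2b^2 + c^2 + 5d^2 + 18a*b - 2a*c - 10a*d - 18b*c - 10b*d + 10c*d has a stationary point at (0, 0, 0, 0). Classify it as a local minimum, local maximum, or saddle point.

The Hessian at the origin is H = [[4, 18, -2, -10], [18, 4, -18, -10], [-2, -18, 2, 10], [-10, -10, 10, 10]].
An LDLᵀ factorisation of H has diagonal entries 4, -77, 158/77, 40/79.
Counting signs: 3 positive, 1 negative.
H is indefinite, so the origin is a saddle point.

saddle point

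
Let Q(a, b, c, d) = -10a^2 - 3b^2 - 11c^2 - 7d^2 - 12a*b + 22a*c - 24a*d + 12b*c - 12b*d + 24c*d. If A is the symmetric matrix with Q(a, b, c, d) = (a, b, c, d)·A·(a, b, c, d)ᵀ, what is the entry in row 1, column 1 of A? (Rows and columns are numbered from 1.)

The coefficient of a^2 in Q is -10, and that is exactly A[1,1].

-10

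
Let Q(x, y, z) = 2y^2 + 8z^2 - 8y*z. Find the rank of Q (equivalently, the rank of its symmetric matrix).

1

The associated matrix is A = [[0, 0, 0], [0, 2, -4], [0, -4, 8]].
Row-reducing A symmetrically gives the diagonal entries 0, 2, 0.
Counting signs: 1 positive, 2 zero.
The rank is the number of nonzero pivots: 1.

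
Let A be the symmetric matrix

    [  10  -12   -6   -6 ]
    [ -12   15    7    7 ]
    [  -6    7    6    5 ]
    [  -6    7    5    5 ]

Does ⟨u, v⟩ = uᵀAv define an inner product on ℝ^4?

yes

Leading principal minors: Δ_1 = 10, Δ_2 = 6, Δ_3 = 14, Δ_4 = 8.
All leading principal minors are positive, so by Sylvester's criterion Q is positive definite.
⟨·,·⟩ is an inner product exactly when A is positive definite.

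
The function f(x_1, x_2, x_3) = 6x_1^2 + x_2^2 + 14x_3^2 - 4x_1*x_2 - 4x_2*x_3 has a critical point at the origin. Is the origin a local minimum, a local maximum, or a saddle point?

local minimum

The Hessian at the origin is H = [[12, -4, 0], [-4, 2, -4], [0, -4, 28]].
Symmetric row and column elimination reduces H to a congruent diagonal form with pivots 12, 2/3, 4.
Counting signs: 3 positive.
H is positive definite, so the origin is a strict local minimum.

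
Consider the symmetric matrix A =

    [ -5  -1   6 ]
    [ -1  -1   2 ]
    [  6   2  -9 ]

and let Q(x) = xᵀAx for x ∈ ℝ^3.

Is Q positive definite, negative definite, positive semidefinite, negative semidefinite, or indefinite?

negative definite

Row-reducing A symmetrically gives the diagonal entries -5, -4/5, -1.
So there are 3 negative pivots.
Hence Q is negative definite.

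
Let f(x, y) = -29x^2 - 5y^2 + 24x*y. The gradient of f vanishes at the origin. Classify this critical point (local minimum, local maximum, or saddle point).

The Hessian at the origin is H = [[-58, 24], [24, -10]].
det H = -58·-10 − (24)² = 4 > 0 and H[1,1] = -58 < 0, so H is negative definite.
Therefore the origin is a local maximum.

local maximum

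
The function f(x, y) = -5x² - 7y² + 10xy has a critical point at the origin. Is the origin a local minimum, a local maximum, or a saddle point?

The Hessian at the origin is H = [[-10, 10], [10, -14]].
det H = -10·-14 − (10)² = 40 > 0 and H[1,1] = -10 < 0, so H is negative definite.
Therefore the origin is a local maximum.

local maximum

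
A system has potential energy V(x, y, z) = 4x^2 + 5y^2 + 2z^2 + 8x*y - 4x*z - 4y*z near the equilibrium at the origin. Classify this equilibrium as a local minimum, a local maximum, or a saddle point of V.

The Hessian at the origin is H = [[8, 8, -4], [8, 10, -4], [-4, -4, 4]].
Applying the same elementary operations to the rows and columns of H produces a congruent diagonal matrix with entries 8, 2, 2.
That gives 3 positive pivots.
H is positive definite, so the origin is a strict local minimum.

local minimum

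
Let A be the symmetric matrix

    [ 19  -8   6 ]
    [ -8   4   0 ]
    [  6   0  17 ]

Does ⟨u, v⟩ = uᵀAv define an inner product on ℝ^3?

yes

Row-reducing A symmetrically gives the diagonal entries 19, 12/19, 5.
So there are 3 positive pivots.
Hence Q is positive definite.
⟨·,·⟩ is an inner product exactly when A is positive definite.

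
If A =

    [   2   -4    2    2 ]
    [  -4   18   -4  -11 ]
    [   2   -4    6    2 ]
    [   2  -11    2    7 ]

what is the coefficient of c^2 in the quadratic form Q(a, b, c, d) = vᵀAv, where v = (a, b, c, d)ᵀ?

The coefficient of c^2 is the diagonal entry A[3,3] = 6.

6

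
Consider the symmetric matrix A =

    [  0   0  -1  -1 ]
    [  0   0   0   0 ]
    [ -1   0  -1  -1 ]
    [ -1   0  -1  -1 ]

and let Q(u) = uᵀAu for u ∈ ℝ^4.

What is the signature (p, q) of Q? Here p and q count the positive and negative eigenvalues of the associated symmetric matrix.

(1, 1)

By Sylvester's law of inertia any congruent diagonalization of A has 1 positive, 1 negative and 2 zero entries.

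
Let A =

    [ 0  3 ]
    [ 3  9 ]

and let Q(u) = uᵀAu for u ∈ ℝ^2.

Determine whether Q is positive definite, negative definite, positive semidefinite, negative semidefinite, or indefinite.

For the 2×2 matrix [[0, 3], [3, 9]]: det = 0·9 − (3)² = -9, trace = 9.
det < 0 so the eigenvalues have opposite signs; the form is indefinite.

indefinite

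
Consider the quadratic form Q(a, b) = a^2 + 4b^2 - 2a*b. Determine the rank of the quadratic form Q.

The symmetric matrix is A = [[1, -1], [-1, 4]].
Congruent diagonalization of A (simultaneous row and column reduction) yields pivots 1, 3.
So there are 2 positive pivots.
The rank is the number of nonzero pivots: 2.

2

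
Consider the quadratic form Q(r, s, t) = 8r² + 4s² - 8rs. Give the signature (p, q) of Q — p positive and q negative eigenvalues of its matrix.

The associated matrix is A = [[8, -4, 0], [-4, 4, 0], [0, 0, 0]].
Applying the same elementary operations to the rows and columns of A produces a congruent diagonal matrix with entries 8, 2, 0.
So there are 2 positive, 1 zero pivots.

(2, 0)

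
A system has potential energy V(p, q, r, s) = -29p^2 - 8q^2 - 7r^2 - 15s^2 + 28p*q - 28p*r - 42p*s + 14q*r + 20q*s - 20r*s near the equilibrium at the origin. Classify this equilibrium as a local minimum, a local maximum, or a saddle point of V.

The Hessian at the origin is H = [[-58, 28, -28, -42], [28, -16, 14, 20], [-28, 14, -14, -20], [-42, 20, -20, -30]].
Congruent diagonalization of H (simultaneous row and column reduction) yields pivots -58, -72/29, -7/18, 4/7.
Counting signs: 1 positive, 3 negative.
H is indefinite, so the origin is a saddle point.

saddle point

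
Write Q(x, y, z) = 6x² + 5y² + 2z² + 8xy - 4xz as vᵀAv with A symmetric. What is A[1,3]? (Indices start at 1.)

The coefficient of x·z in Q is -4. For a symmetric A this equals A[1,3] + A[3,1] = 2·A[1,3].
So A[1,3] = -4/2 = -2.

-2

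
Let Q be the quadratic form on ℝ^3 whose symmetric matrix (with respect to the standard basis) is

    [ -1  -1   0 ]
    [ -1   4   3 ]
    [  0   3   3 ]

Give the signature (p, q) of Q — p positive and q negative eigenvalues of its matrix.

(2, 1)

Symmetric row and column elimination reduces A to a congruent diagonal form with pivots -1, 5, 6/5.
That gives 2 positive, 1 negative pivots.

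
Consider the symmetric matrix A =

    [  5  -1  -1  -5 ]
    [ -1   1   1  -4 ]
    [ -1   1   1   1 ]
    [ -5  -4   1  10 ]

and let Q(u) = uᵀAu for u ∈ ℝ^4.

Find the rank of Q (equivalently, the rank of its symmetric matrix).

4

Row reduction of A gives 4 nonzero rows, so rank A = 4.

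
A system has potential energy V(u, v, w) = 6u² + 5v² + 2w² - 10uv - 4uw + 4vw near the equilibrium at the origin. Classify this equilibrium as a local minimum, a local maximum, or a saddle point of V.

The Hessian at the origin is H = [[12, -10, -4], [-10, 10, 4], [-4, 4, 4]].
An LDLᵀ factorisation of H has diagonal entries 12, 5/3, 12/5.
That gives 3 positive pivots.
H is positive definite, so the origin is a strict local minimum.

local minimum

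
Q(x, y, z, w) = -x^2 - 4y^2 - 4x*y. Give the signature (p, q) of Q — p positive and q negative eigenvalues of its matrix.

Write A = [[-1, -2, 0, 0], [-2, -4, 0, 0], [0, 0, 0, 0], [0, 0, 0, 0]].
Congruent diagonalization of A (simultaneous row and column reduction) yields pivots -1, 0, 0, 0.
Counting signs: 1 negative, 3 zero.

(0, 1)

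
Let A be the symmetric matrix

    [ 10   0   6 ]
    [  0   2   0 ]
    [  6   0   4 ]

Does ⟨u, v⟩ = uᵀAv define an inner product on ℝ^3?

Leading principal minors: Δ_1 = 10, Δ_2 = 20, Δ_3 = 8.
All leading principal minors are positive, so by Sylvester's criterion Q is positive definite.
⟨·,·⟩ is an inner product exactly when A is positive definite.

yes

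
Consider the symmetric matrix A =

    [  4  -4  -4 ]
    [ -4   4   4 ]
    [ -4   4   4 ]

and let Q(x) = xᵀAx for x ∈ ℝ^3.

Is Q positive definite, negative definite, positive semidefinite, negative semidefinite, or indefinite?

Symmetric row and column elimination reduces A to a congruent diagonal form with pivots 4, 0, 0.
That gives 1 positive, 2 zero pivots.
Hence Q is positive semidefinite.

positive semidefinite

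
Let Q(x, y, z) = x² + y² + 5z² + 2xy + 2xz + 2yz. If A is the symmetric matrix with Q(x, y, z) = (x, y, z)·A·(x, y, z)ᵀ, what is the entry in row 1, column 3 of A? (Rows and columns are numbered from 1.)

1

The coefficient of x·z in Q is 2. For a symmetric A this equals A[1,3] + A[3,1] = 2·A[1,3].
So A[1,3] = 2/2 = 1.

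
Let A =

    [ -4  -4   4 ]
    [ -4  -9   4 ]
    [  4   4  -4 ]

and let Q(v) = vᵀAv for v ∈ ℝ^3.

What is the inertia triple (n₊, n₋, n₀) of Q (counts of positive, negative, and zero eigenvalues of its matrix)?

(0, 2, 1)

Symmetric row and column elimination reduces A to a congruent diagonal form with pivots -4, -5, 0.
That gives 2 negative, 1 zero pivots.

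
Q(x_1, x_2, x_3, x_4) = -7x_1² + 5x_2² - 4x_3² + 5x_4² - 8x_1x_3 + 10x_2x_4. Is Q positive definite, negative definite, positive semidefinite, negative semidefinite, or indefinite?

indefinite

The associated matrix is A = [[-7, 0, -4, 0], [0, 5, 0, 5], [-4, 0, -4, 0], [0, 5, 0, 5]].
Congruent diagonalization of A (simultaneous row and column reduction) yields pivots -7, 5, -12/7, 0.
Counting signs: 1 positive, 2 negative, 1 zero.
Hence Q is indefinite.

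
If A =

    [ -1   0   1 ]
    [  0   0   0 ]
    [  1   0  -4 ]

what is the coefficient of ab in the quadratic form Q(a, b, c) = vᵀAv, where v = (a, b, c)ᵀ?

0

The coefficient of ab is A[1,2] + A[2,1] = 2·0 = 0.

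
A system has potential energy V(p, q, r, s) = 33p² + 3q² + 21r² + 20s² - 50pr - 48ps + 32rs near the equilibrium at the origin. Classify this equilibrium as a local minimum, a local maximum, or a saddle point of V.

The Hessian at the origin is H = [[66, 0, -50, -48], [0, 6, 0, 0], [-50, 0, 42, 32], [-48, 0, 32, 40]].
An LDLᵀ factorisation of H has diagonal entries 66, 6, 136/33, 8/17.
That gives 4 positive pivots.
H is positive definite, so the origin is a strict local minimum.

local minimum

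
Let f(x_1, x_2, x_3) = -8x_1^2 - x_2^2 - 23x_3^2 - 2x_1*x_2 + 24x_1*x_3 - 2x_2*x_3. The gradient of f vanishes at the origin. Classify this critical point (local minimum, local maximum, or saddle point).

The Hessian at the origin is H = [[-16, -2, 24], [-2, -2, -2], [24, -2, -46]].
Row-reducing H symmetrically gives the diagonal entries -16, -7/4, 30/7.
That gives 1 positive, 2 negative pivots.
H is indefinite, so the origin is a saddle point.

saddle point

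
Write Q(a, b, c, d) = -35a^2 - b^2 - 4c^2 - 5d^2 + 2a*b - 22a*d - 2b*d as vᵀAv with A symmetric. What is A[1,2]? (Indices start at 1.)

1

The coefficient of a·b in Q is 2. For a symmetric A this equals A[1,2] + A[2,1] = 2·A[1,2].
So A[1,2] = 2/2 = 1.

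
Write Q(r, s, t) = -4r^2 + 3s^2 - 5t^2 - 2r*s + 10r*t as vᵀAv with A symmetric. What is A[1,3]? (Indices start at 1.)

The coefficient of r·t in Q is 10. For a symmetric A this equals A[1,3] + A[3,1] = 2·A[1,3].
So A[1,3] = 10/2 = 5.

5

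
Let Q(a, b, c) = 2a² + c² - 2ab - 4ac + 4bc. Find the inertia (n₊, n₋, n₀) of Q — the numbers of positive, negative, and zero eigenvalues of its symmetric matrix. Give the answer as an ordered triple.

The symmetric matrix is A = [[2, -1, -2], [-1, 0, 2], [-2, 2, 1]].
Applying the same elementary operations to the rows and columns of A produces a congruent diagonal matrix with entries 2, -1/2, 1.
Counting signs: 2 positive, 1 negative.

(2, 1, 0)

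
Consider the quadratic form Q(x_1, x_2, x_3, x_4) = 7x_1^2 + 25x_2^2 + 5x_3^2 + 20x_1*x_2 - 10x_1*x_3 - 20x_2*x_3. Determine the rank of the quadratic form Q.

3

The symmetric matrix is A = [[7, 10, -5, 0], [10, 25, -10, 0], [-5, -10, 5, 0], [0, 0, 0, 0]].
Applying the same elementary operations to the rows and columns of A produces a congruent diagonal matrix with entries 7, 75/7, 2/3, 0.
Counting signs: 3 positive, 1 zero.
The rank is the number of nonzero pivots: 3.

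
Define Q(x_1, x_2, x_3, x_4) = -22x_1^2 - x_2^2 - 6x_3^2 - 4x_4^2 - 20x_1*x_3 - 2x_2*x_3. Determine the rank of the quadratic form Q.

4

The symmetric matrix is A = [[-22, 0, -10, 0], [0, -1, -1, 0], [-10, -1, -6, 0], [0, 0, 0, -4]].
Symmetric row and column elimination reduces A to a congruent diagonal form with pivots -22, -1, -5/11, -4.
Counting signs: 4 negative.
The rank is the number of nonzero pivots: 4.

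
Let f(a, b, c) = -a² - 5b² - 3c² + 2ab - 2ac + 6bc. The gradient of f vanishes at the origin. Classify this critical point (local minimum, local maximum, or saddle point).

local maximum

The Hessian at the origin is H = [[-2, 2, -2], [2, -10, 6], [-2, 6, -6]].
An LDLᵀ factorisation of H has diagonal entries -2, -8, -2.
Counting signs: 3 negative.
H is negative definite, so the origin is a strict local maximum.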